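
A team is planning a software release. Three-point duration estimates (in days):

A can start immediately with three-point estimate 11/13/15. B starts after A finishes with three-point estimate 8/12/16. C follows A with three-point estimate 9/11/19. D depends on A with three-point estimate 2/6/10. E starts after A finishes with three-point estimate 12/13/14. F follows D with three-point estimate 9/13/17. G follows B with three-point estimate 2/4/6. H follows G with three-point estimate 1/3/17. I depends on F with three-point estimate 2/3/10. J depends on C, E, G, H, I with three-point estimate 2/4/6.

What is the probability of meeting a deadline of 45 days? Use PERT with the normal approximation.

0.977

te_A = (11 + 4·13 + 15)/6 = 78/6 = 13; σ²_A = ((15−11)/6)² = 0.444
te_B = (8 + 4·12 + 16)/6 = 72/6 = 12; σ²_B = ((16−8)/6)² = 1.778
te_C = (9 + 4·11 + 19)/6 = 72/6 = 12; σ²_C = ((19−9)/6)² = 2.778
te_D = (2 + 4·6 + 10)/6 = 36/6 = 6; σ²_D = ((10−2)/6)² = 1.778
te_E = (12 + 4·13 + 14)/6 = 78/6 = 13; σ²_E = ((14−12)/6)² = 0.111
te_F = (9 + 4·13 + 17)/6 = 78/6 = 13; σ²_F = ((17−9)/6)² = 1.778
te_G = (2 + 4·4 + 6)/6 = 24/6 = 4; σ²_G = ((6−2)/6)² = 0.444
te_H = (1 + 4·3 + 17)/6 = 30/6 = 5; σ²_H = ((17−1)/6)² = 7.111
te_I = (2 + 4·3 + 10)/6 = 24/6 = 4; σ²_I = ((10−2)/6)² = 1.778
te_J = (2 + 4·4 + 6)/6 = 24/6 = 4; σ²_J = ((6−2)/6)² = 0.444

Forward pass:
ES_A = 0; EF_A = 13
ES_B = 13; EF_B = 13+12 = 25
ES_C = 13; EF_C = 13+12 = 25
ES_D = 13; EF_D = 13+6 = 19
ES_E = 13; EF_E = 13+13 = 26
ES_F = 19; EF_F = 19+13 = 32
ES_G = 25; EF_G = 25+4 = 29
ES_H = 29; EF_H = 29+5 = 34
ES_I = 32; EF_I = 32+4 = 36
ES_J = max(EF_C=25, EF_E=26, EF_G=29, EF_H=34, EF_I=36) = 36; EF_J = 36+4 = 40
Expected project duration μ = 40 days. Critical path: A → D → F → I → J.

Variance along critical path = 0.444 + 1.778 + 1.778 + 1.778 + 0.444 = 6.222; σ = √6.222 = 2.494 days.
Z = (45 − 40) / 2.494 = 2.004
P(T ≤ 45) = Φ(2.004) ≈ 0.977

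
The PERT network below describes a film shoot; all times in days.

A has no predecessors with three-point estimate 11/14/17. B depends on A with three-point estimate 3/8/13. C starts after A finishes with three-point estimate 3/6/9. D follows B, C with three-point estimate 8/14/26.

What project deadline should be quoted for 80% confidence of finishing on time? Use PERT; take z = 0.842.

te_A = (11 + 4·14 + 17)/6 = 84/6 = 14; σ²_A = ((17−11)/6)² = 1.000
te_B = (3 + 4·8 + 13)/6 = 48/6 = 8; σ²_B = ((13−3)/6)² = 2.778
te_C = (3 + 4·6 + 9)/6 = 36/6 = 6; σ²_C = ((9−3)/6)² = 1.000
te_D = (8 + 4·14 + 26)/6 = 90/6 = 15; σ²_D = ((26−8)/6)² = 9.000

Forward pass:
ES_A = 0; EF_A = 14
ES_B = 14; EF_B = 14+8 = 22
ES_C = 14; EF_C = 14+6 = 20
ES_D = max(EF_B=22, EF_C=20) = 22; EF_D = 22+15 = 37
Expected project duration μ = 37 days. Critical path: A → B → D.

Variance along critical path = 1.000 + 2.778 + 9.000 = 12.778; σ = 3.575 days.
D = μ + z·σ = 37 + 0.842·3.575 = 40.0 days

40.0 days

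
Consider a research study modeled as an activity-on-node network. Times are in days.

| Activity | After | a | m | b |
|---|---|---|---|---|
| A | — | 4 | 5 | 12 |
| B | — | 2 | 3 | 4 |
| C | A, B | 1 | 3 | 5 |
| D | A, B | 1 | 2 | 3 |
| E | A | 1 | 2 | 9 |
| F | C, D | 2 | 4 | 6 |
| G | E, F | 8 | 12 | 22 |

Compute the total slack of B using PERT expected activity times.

3 days

te_A = (4 + 4·5 + 12)/6 = 36/6 = 6
te_B = (2 + 4·3 + 4)/6 = 18/6 = 3
te_C = (1 + 4·3 + 5)/6 = 18/6 = 3
te_D = (1 + 4·2 + 3)/6 = 12/6 = 2
te_E = (1 + 4·2 + 9)/6 = 18/6 = 3
te_F = (2 + 4·4 + 6)/6 = 24/6 = 4
te_G = (8 + 4·12 + 22)/6 = 78/6 = 13

Forward pass:
ES_A = 0; EF_A = 6
ES_B = 0; EF_B = 3
ES_C = max(EF_A=6, EF_B=3) = 6; EF_C = 6+3 = 9
ES_D = max(EF_A=6, EF_B=3) = 6; EF_D = 6+2 = 8
ES_E = 6; EF_E = 6+3 = 9
ES_F = max(EF_C=9, EF_D=8) = 9; EF_F = 9+4 = 13
ES_G = max(EF_E=9, EF_F=13) = 13; EF_G = 13+13 = 26
Expected project duration μ = 26 days. Critical path: A → C → F → G.

Backward pass:
LF_G = 26; LS_G = 26−13 = 13
LF_F = LS_G = 13; LS_F = 13−4 = 9
LF_E = LS_G = 13; LS_E = 13−3 = 10
LF_D = LS_F = 9; LS_D = 9−2 = 7
LF_C = LS_F = 9; LS_C = 9−3 = 6
LF_B = min(LS_C=6, LS_D=7) = 6; LS_B = 6−3 = 3
LF_A = min(LS_C=6, LS_D=7, LS_E=10) = 6; LS_A = 6−6 = 0
Slack_B = LS_B − ES_B = 3 − 0 = 3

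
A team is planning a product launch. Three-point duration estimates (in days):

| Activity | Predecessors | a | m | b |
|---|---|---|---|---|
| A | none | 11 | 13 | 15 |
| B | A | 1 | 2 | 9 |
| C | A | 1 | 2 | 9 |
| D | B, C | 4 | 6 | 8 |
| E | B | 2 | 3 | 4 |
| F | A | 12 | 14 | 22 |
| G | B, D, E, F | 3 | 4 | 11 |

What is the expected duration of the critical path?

te_A = (11 + 4·13 + 15)/6 = 78/6 = 13
te_B = (1 + 4·2 + 9)/6 = 18/6 = 3
te_C = (1 + 4·2 + 9)/6 = 18/6 = 3
te_D = (4 + 4·6 + 8)/6 = 36/6 = 6
te_E = (2 + 4·3 + 4)/6 = 18/6 = 3
te_F = (12 + 4·14 + 22)/6 = 90/6 = 15
te_G = (3 + 4·4 + 11)/6 = 30/6 = 5

Forward pass:
ES_A = 0; EF_A = 13
ES_B = 13; EF_B = 13+3 = 16
ES_C = 13; EF_C = 13+3 = 16
ES_D = max(EF_B=16, EF_C=16) = 16; EF_D = 16+6 = 22
ES_E = 16; EF_E = 16+3 = 19
ES_F = 13; EF_F = 13+15 = 28
ES_G = max(EF_B=16, EF_D=22, EF_E=19, EF_F=28) = 28; EF_G = 28+5 = 33
Expected project duration μ = 33 days. Critical path: A → F → G.

33 days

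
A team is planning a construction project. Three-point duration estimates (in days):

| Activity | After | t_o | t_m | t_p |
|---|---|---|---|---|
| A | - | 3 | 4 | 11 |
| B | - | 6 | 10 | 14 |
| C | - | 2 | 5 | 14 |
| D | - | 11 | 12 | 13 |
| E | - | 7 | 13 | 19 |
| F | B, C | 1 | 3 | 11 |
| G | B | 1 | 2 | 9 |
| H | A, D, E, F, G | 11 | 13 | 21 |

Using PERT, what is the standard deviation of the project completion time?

2.71 days

te_A = (3 + 4·4 + 11)/6 = 30/6 = 5; σ²_A = ((11−3)/6)² = 1.778
te_B = (6 + 4·10 + 14)/6 = 60/6 = 10; σ²_B = ((14−6)/6)² = 1.778
te_C = (2 + 4·5 + 14)/6 = 36/6 = 6; σ²_C = ((14−2)/6)² = 4.000
te_D = (11 + 4·12 + 13)/6 = 72/6 = 12; σ²_D = ((13−11)/6)² = 0.111
te_E = (7 + 4·13 + 19)/6 = 78/6 = 13; σ²_E = ((19−7)/6)² = 4.000
te_F = (1 + 4·3 + 11)/6 = 24/6 = 4; σ²_F = ((11−1)/6)² = 2.778
te_G = (1 + 4·2 + 9)/6 = 18/6 = 3; σ²_G = ((9−1)/6)² = 1.778
te_H = (11 + 4·13 + 21)/6 = 84/6 = 14; σ²_H = ((21−11)/6)² = 2.778

Forward pass:
ES_A = 0; EF_A = 5
ES_B = 0; EF_B = 10
ES_C = 0; EF_C = 6
ES_D = 0; EF_D = 12
ES_E = 0; EF_E = 13
ES_F = max(EF_B=10, EF_C=6) = 10; EF_F = 10+4 = 14
ES_G = 10; EF_G = 10+3 = 13
ES_H = max(EF_A=5, EF_D=12, EF_E=13, EF_F=14, EF_G=13) = 14; EF_H = 14+14 = 28
Expected project duration μ = 28 days. Critical path: B → F → H.

Variance along critical path = 1.778 + 2.778 + 2.778 = 7.333
σ = √7.333 = 2.708 days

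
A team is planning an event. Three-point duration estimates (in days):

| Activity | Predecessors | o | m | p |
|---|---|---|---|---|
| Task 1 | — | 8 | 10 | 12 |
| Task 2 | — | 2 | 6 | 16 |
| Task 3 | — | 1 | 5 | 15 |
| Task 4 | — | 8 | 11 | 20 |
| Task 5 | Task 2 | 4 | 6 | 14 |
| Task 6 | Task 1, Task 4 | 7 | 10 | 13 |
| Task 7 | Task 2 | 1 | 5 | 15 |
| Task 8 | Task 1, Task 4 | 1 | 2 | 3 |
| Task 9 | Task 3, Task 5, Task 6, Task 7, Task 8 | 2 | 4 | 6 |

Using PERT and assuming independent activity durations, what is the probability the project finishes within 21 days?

0.016

te_Task 1 = (8 + 4·10 + 12)/6 = 60/6 = 10; σ²_Task 1 = ((12−8)/6)² = 0.444
te_Task 2 = (2 + 4·6 + 16)/6 = 42/6 = 7; σ²_Task 2 = ((16−2)/6)² = 5.444
te_Task 3 = (1 + 4·5 + 15)/6 = 36/6 = 6; σ²_Task 3 = ((15−1)/6)² = 5.444
te_Task 4 = (8 + 4·11 + 20)/6 = 72/6 = 12; σ²_Task 4 = ((20−8)/6)² = 4.000
te_Task 5 = (4 + 4·6 + 14)/6 = 42/6 = 7; σ²_Task 5 = ((14−4)/6)² = 2.778
te_Task 6 = (7 + 4·10 + 13)/6 = 60/6 = 10; σ²_Task 6 = ((13−7)/6)² = 1.000
te_Task 7 = (1 + 4·5 + 15)/6 = 36/6 = 6; σ²_Task 7 = ((15−1)/6)² = 5.444
te_Task 8 = (1 + 4·2 + 3)/6 = 12/6 = 2; σ²_Task 8 = ((3−1)/6)² = 0.111
te_Task 9 = (2 + 4·4 + 6)/6 = 24/6 = 4; σ²_Task 9 = ((6−2)/6)² = 0.444

Forward pass:
ES_Task 1 = 0; EF_Task 1 = 10
ES_Task 2 = 0; EF_Task 2 = 7
ES_Task 3 = 0; EF_Task 3 = 6
ES_Task 4 = 0; EF_Task 4 = 12
ES_Task 5 = 7; EF_Task 5 = 7+7 = 14
ES_Task 6 = max(EF_Task 1=10, EF_Task 4=12) = 12; EF_Task 6 = 12+10 = 22
ES_Task 7 = 7; EF_Task 7 = 7+6 = 13
ES_Task 8 = max(EF_Task 1=10, EF_Task 4=12) = 12; EF_Task 8 = 12+2 = 14
ES_Task 9 = max(EF_Task 3=6, EF_Task 5=14, EF_Task 6=22, EF_Task 7=13, EF_Task 8=14) = 22; EF_Task 9 = 22+4 = 26
Expected project duration μ = 26 days. Critical path: Task 4 → Task 6 → Task 9.

Variance along critical path = 4.000 + 1.000 + 0.444 = 5.444; σ = √5.444 = 2.333 days.
Z = (21 − 26) / 2.333 = -2.143
P(T ≤ 21) = Φ(-2.143) ≈ 0.016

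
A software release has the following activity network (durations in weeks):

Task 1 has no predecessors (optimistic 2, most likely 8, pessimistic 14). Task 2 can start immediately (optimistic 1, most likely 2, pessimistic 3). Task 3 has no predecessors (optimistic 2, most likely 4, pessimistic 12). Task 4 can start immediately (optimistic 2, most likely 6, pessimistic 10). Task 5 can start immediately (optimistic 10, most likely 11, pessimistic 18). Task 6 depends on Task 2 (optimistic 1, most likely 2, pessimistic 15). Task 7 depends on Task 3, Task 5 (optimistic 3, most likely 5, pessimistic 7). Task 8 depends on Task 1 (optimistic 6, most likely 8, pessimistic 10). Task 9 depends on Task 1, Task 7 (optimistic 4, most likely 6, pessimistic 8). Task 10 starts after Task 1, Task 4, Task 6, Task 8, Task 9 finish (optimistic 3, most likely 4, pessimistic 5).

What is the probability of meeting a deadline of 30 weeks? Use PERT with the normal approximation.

0.964

te_Task 1 = (2 + 4·8 + 14)/6 = 48/6 = 8; σ²_Task 1 = ((14−2)/6)² = 4.000
te_Task 2 = (1 + 4·2 + 3)/6 = 12/6 = 2; σ²_Task 2 = ((3−1)/6)² = 0.111
te_Task 3 = (2 + 4·4 + 12)/6 = 30/6 = 5; σ²_Task 3 = ((12−2)/6)² = 2.778
te_Task 4 = (2 + 4·6 + 10)/6 = 36/6 = 6; σ²_Task 4 = ((10−2)/6)² = 1.778
te_Task 5 = (10 + 4·11 + 18)/6 = 72/6 = 12; σ²_Task 5 = ((18−10)/6)² = 1.778
te_Task 6 = (1 + 4·2 + 15)/6 = 24/6 = 4; σ²_Task 6 = ((15−1)/6)² = 5.444
te_Task 7 = (3 + 4·5 + 7)/6 = 30/6 = 5; σ²_Task 7 = ((7−3)/6)² = 0.444
te_Task 8 = (6 + 4·8 + 10)/6 = 48/6 = 8; σ²_Task 8 = ((10−6)/6)² = 0.444
te_Task 9 = (4 + 4·6 + 8)/6 = 36/6 = 6; σ²_Task 9 = ((8−4)/6)² = 0.444
te_Task 10 = (3 + 4·4 + 5)/6 = 24/6 = 4; σ²_Task 10 = ((5−3)/6)² = 0.111

Forward pass:
ES_Task 1 = 0; EF_Task 1 = 8
ES_Task 2 = 0; EF_Task 2 = 2
ES_Task 3 = 0; EF_Task 3 = 5
ES_Task 4 = 0; EF_Task 4 = 6
ES_Task 5 = 0; EF_Task 5 = 12
ES_Task 6 = 2; EF_Task 6 = 2+4 = 6
ES_Task 7 = max(EF_Task 3=5, EF_Task 5=12) = 12; EF_Task 7 = 12+5 = 17
ES_Task 8 = 8; EF_Task 8 = 8+8 = 16
ES_Task 9 = max(EF_Task 1=8, EF_Task 7=17) = 17; EF_Task 9 = 17+6 = 23
ES_Task 10 = max(EF_Task 1=8, EF_Task 4=6, EF_Task 6=6, EF_Task 8=16, EF_Task 9=23) = 23; EF_Task 10 = 23+4 = 27
Expected project duration μ = 27 weeks. Critical path: Task 5 → Task 7 → Task 9 → Task 10.

Variance along critical path = 1.778 + 0.444 + 0.444 + 0.111 = 2.778; σ = √2.778 = 1.667 weeks.
Z = (30 − 27) / 1.667 = 1.800
P(T ≤ 30) = Φ(1.800) ≈ 0.964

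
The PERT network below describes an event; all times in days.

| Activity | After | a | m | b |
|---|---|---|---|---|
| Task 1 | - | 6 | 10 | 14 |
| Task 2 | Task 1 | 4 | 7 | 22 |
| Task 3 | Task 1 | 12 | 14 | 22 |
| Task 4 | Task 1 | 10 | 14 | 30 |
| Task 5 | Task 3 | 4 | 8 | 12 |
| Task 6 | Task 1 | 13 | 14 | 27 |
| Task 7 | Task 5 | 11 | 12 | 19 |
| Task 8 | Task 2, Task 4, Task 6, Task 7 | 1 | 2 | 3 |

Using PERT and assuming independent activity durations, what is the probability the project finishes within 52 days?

te_Task 1 = (6 + 4·10 + 14)/6 = 60/6 = 10; σ²_Task 1 = ((14−6)/6)² = 1.778
te_Task 2 = (4 + 4·7 + 22)/6 = 54/6 = 9; σ²_Task 2 = ((22−4)/6)² = 9.000
te_Task 3 = (12 + 4·14 + 22)/6 = 90/6 = 15; σ²_Task 3 = ((22−12)/6)² = 2.778
te_Task 4 = (10 + 4·14 + 30)/6 = 96/6 = 16; σ²_Task 4 = ((30−10)/6)² = 11.111
te_Task 5 = (4 + 4·8 + 12)/6 = 48/6 = 8; σ²_Task 5 = ((12−4)/6)² = 1.778
te_Task 6 = (13 + 4·14 + 27)/6 = 96/6 = 16; σ²_Task 6 = ((27−13)/6)² = 5.444
te_Task 7 = (11 + 4·12 + 19)/6 = 78/6 = 13; σ²_Task 7 = ((19−11)/6)² = 1.778
te_Task 8 = (1 + 4·2 + 3)/6 = 12/6 = 2; σ²_Task 8 = ((3−1)/6)² = 0.111

Forward pass:
ES_Task 1 = 0; EF_Task 1 = 10
ES_Task 2 = 10; EF_Task 2 = 10+9 = 19
ES_Task 3 = 10; EF_Task 3 = 10+15 = 25
ES_Task 4 = 10; EF_Task 4 = 10+16 = 26
ES_Task 5 = 25; EF_Task 5 = 25+8 = 33
ES_Task 6 = 10; EF_Task 6 = 10+16 = 26
ES_Task 7 = 33; EF_Task 7 = 33+13 = 46
ES_Task 8 = max(EF_Task 2=19, EF_Task 4=26, EF_Task 6=26, EF_Task 7=46) = 46; EF_Task 8 = 46+2 = 48
Expected project duration μ = 48 days. Critical path: Task 1 → Task 3 → Task 5 → Task 7 → Task 8.

Variance along critical path = 1.778 + 2.778 + 1.778 + 1.778 + 0.111 = 8.222; σ = √8.222 = 2.867 days.
Z = (52 − 48) / 2.867 = 1.395
P(T ≤ 52) = Φ(1.395) ≈ 0.918

0.918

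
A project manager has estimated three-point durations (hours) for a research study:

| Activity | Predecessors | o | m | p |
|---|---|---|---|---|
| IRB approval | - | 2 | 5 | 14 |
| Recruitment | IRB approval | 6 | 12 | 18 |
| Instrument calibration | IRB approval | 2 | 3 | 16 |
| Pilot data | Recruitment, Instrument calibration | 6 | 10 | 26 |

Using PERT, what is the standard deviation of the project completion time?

te_IRB approval = (2 + 4·5 + 14)/6 = 36/6 = 6; σ²_IRB approval = ((14−2)/6)² = 4.000
te_Recruitment = (6 + 4·12 + 18)/6 = 72/6 = 12; σ²_Recruitment = ((18−6)/6)² = 4.000
te_Instrument calibration = (2 + 4·3 + 16)/6 = 30/6 = 5; σ²_Instrument calibration = ((16−2)/6)² = 5.444
te_Pilot data = (6 + 4·10 + 26)/6 = 72/6 = 12; σ²_Pilot data = ((26−6)/6)² = 11.111

Forward pass:
ES_IRB approval = 0; EF_IRB approval = 6
ES_Recruitment = 6; EF_Recruitment = 6+12 = 18
ES_Instrument calibration = 6; EF_Instrument calibration = 6+5 = 11
ES_Pilot data = max(EF_Recruitment=18, EF_Instrument calibration=11) = 18; EF_Pilot data = 18+12 = 30
Expected project duration μ = 30 hours. Critical path: IRB approval → Recruitment → Pilot data.

Variance along critical path = 4.000 + 4.000 + 11.111 = 19.111
σ = √19.111 = 4.372 hours

4.37 hours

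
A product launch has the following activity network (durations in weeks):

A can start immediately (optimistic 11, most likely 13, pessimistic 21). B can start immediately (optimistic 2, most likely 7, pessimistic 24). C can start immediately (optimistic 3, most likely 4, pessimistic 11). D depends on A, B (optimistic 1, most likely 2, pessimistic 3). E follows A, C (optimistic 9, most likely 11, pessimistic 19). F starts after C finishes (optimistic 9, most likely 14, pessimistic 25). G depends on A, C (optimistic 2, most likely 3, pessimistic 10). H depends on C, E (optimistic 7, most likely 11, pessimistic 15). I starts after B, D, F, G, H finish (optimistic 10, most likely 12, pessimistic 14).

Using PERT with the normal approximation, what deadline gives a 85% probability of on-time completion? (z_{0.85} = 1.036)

te_A = (11 + 4·13 + 21)/6 = 84/6 = 14; σ²_A = ((21−11)/6)² = 2.778
te_B = (2 + 4·7 + 24)/6 = 54/6 = 9; σ²_B = ((24−2)/6)² = 13.444
te_C = (3 + 4·4 + 11)/6 = 30/6 = 5; σ²_C = ((11−3)/6)² = 1.778
te_D = (1 + 4·2 + 3)/6 = 12/6 = 2; σ²_D = ((3−1)/6)² = 0.111
te_E = (9 + 4·11 + 19)/6 = 72/6 = 12; σ²_E = ((19−9)/6)² = 2.778
te_F = (9 + 4·14 + 25)/6 = 90/6 = 15; σ²_F = ((25−9)/6)² = 7.111
te_G = (2 + 4·3 + 10)/6 = 24/6 = 4; σ²_G = ((10−2)/6)² = 1.778
te_H = (7 + 4·11 + 15)/6 = 66/6 = 11; σ²_H = ((15−7)/6)² = 1.778
te_I = (10 + 4·12 + 14)/6 = 72/6 = 12; σ²_I = ((14−10)/6)² = 0.444

Forward pass:
ES_A = 0; EF_A = 14
ES_B = 0; EF_B = 9
ES_C = 0; EF_C = 5
ES_D = max(EF_A=14, EF_B=9) = 14; EF_D = 14+2 = 16
ES_E = max(EF_A=14, EF_C=5) = 14; EF_E = 14+12 = 26
ES_F = 5; EF_F = 5+15 = 20
ES_G = max(EF_A=14, EF_C=5) = 14; EF_G = 14+4 = 18
ES_H = max(EF_C=5, EF_E=26) = 26; EF_H = 26+11 = 37
ES_I = max(EF_B=9, EF_D=16, EF_F=20, EF_G=18, EF_H=37) = 37; EF_I = 37+12 = 49
Expected project duration μ = 49 weeks. Critical path: A → E → H → I.

Variance along critical path = 2.778 + 2.778 + 1.778 + 0.444 = 7.778; σ = 2.789 weeks.
D = μ + z·σ = 49 + 1.036·2.789 = 51.9 weeks

51.9 weeks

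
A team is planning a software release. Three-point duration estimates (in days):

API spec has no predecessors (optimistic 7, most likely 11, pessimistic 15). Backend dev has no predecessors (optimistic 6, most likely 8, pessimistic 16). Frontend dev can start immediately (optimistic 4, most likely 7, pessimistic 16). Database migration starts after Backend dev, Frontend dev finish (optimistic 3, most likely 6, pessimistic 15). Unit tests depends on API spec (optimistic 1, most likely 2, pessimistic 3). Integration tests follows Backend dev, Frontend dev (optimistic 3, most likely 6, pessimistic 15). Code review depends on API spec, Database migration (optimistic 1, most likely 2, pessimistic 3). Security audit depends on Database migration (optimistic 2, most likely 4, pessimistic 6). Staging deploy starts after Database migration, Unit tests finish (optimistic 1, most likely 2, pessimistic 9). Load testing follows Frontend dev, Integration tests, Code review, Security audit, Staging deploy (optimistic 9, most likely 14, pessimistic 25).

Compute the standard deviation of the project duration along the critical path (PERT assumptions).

3.79 days

te_API spec = (7 + 4·11 + 15)/6 = 66/6 = 11; σ²_API spec = ((15−7)/6)² = 1.778
te_Backend dev = (6 + 4·8 + 16)/6 = 54/6 = 9; σ²_Backend dev = ((16−6)/6)² = 2.778
te_Frontend dev = (4 + 4·7 + 16)/6 = 48/6 = 8; σ²_Frontend dev = ((16−4)/6)² = 4.000
te_Database migration = (3 + 4·6 + 15)/6 = 42/6 = 7; σ²_Database migration = ((15−3)/6)² = 4.000
te_Unit tests = (1 + 4·2 + 3)/6 = 12/6 = 2; σ²_Unit tests = ((3−1)/6)² = 0.111
te_Integration tests = (3 + 4·6 + 15)/6 = 42/6 = 7; σ²_Integration tests = ((15−3)/6)² = 4.000
te_Code review = (1 + 4·2 + 3)/6 = 12/6 = 2; σ²_Code review = ((3−1)/6)² = 0.111
te_Security audit = (2 + 4·4 + 6)/6 = 24/6 = 4; σ²_Security audit = ((6−2)/6)² = 0.444
te_Staging deploy = (1 + 4·2 + 9)/6 = 18/6 = 3; σ²_Staging deploy = ((9−1)/6)² = 1.778
te_Load testing = (9 + 4·14 + 25)/6 = 90/6 = 15; σ²_Load testing = ((25−9)/6)² = 7.111

Forward pass:
ES_API spec = 0; EF_API spec = 11
ES_Backend dev = 0; EF_Backend dev = 9
ES_Frontend dev = 0; EF_Frontend dev = 8
ES_Database migration = max(EF_Backend dev=9, EF_Frontend dev=8) = 9; EF_Database migration = 9+7 = 16
ES_Unit tests = 11; EF_Unit tests = 11+2 = 13
ES_Integration tests = max(EF_Backend dev=9, EF_Frontend dev=8) = 9; EF_Integration tests = 9+7 = 16
ES_Code review = max(EF_API spec=11, EF_Database migration=16) = 16; EF_Code review = 16+2 = 18
ES_Security audit = 16; EF_Security audit = 16+4 = 20
ES_Staging deploy = max(EF_Database migration=16, EF_Unit tests=13) = 16; EF_Staging deploy = 16+3 = 19
ES_Load testing = max(EF_Frontend dev=8, EF_Integration tests=16, EF_Code review=18, EF_Security audit=20, EF_Staging deploy=19) = 20; EF_Load testing = 20+15 = 35
Expected project duration μ = 35 days. Critical path: Backend dev → Database migration → Security audit → Load testing.

Variance along critical path = 2.778 + 4.000 + 0.444 + 7.111 = 14.333
σ = √14.333 = 3.786 days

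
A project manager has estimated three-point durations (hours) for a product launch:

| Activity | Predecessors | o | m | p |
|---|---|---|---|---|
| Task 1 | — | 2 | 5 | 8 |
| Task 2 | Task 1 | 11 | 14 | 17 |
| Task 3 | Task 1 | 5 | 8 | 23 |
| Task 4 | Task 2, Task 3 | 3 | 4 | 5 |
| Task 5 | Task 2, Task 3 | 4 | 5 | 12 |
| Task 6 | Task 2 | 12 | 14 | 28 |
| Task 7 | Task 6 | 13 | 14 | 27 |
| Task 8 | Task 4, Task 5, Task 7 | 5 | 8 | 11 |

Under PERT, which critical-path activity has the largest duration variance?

te_Task 1 = (2 + 4·5 + 8)/6 = 30/6 = 5; σ²_Task 1 = ((8−2)/6)² = 1.000
te_Task 2 = (11 + 4·14 + 17)/6 = 84/6 = 14; σ²_Task 2 = ((17−11)/6)² = 1.000
te_Task 3 = (5 + 4·8 + 23)/6 = 60/6 = 10; σ²_Task 3 = ((23−5)/6)² = 9.000
te_Task 4 = (3 + 4·4 + 5)/6 = 24/6 = 4; σ²_Task 4 = ((5−3)/6)² = 0.111
te_Task 5 = (4 + 4·5 + 12)/6 = 36/6 = 6; σ²_Task 5 = ((12−4)/6)² = 1.778
te_Task 6 = (12 + 4·14 + 28)/6 = 96/6 = 16; σ²_Task 6 = ((28−12)/6)² = 7.111
te_Task 7 = (13 + 4·14 + 27)/6 = 96/6 = 16; σ²_Task 7 = ((27−13)/6)² = 5.444
te_Task 8 = (5 + 4·8 + 11)/6 = 48/6 = 8; σ²_Task 8 = ((11−5)/6)² = 1.000

Forward pass:
ES_Task 1 = 0; EF_Task 1 = 5
ES_Task 2 = 5; EF_Task 2 = 5+14 = 19
ES_Task 3 = 5; EF_Task 3 = 5+10 = 15
ES_Task 4 = max(EF_Task 2=19, EF_Task 3=15) = 19; EF_Task 4 = 19+4 = 23
ES_Task 5 = max(EF_Task 2=19, EF_Task 3=15) = 19; EF_Task 5 = 19+6 = 25
ES_Task 6 = 19; EF_Task 6 = 19+16 = 35
ES_Task 7 = 35; EF_Task 7 = 35+16 = 51
ES_Task 8 = max(EF_Task 4=23, EF_Task 5=25, EF_Task 7=51) = 51; EF_Task 8 = 51+8 = 59
Expected project duration μ = 59 hours. Critical path: Task 1 → Task 2 → Task 6 → Task 7 → Task 8.

Variances on critical path: σ²_Task 1=1.000, σ²_Task 2=1.000, σ²_Task 6=7.111, σ²_Task 7=5.444, σ²_Task 8=1.000.
Largest is σ²_Task 6 = 7.111.

Task 6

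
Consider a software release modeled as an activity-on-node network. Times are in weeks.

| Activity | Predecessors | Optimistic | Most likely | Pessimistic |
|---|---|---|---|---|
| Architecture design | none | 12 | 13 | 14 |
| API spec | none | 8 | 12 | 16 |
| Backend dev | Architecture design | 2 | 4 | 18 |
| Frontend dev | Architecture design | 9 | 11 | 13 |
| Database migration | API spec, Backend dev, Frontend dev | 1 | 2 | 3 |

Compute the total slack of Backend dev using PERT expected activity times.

te_Architecture design = (12 + 4·13 + 14)/6 = 78/6 = 13
te_API spec = (8 + 4·12 + 16)/6 = 72/6 = 12
te_Backend dev = (2 + 4·4 + 18)/6 = 36/6 = 6
te_Frontend dev = (9 + 4·11 + 13)/6 = 66/6 = 11
te_Database migration = (1 + 4·2 + 3)/6 = 12/6 = 2

Forward pass:
ES_Architecture design = 0; EF_Architecture design = 13
ES_API spec = 0; EF_API spec = 12
ES_Backend dev = 13; EF_Backend dev = 13+6 = 19
ES_Frontend dev = 13; EF_Frontend dev = 13+11 = 24
ES_Database migration = max(EF_API spec=12, EF_Backend dev=19, EF_Frontend dev=24) = 24; EF_Database migration = 24+2 = 26
Expected project duration μ = 26 weeks. Critical path: Architecture design → Frontend dev → Database migration.

Backward pass:
LF_Database migration = 26; LS_Database migration = 26−2 = 24
LF_Frontend dev = LS_Database migration = 24; LS_Frontend dev = 24−11 = 13
LF_Backend dev = LS_Database migration = 24; LS_Backend dev = 24−6 = 18
LF_API spec = LS_Database migration = 24; LS_API spec = 24−12 = 12
LF_Architecture design = min(LS_Backend dev=18, LS_Frontend dev=13) = 13; LS_Architecture design = 13−13 = 0
Slack_Backend dev = LS_Backend dev − ES_Backend dev = 18 − 13 = 5

5 weeks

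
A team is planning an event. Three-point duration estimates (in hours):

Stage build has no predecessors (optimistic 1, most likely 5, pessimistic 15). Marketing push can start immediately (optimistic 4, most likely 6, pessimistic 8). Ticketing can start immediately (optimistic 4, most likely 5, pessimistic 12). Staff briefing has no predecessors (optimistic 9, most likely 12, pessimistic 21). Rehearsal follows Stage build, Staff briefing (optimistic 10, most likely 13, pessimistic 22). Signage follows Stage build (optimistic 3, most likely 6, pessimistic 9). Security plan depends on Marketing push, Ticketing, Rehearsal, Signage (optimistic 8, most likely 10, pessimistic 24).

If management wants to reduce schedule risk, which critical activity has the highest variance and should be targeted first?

Security plan

te_Stage build = (1 + 4·5 + 15)/6 = 36/6 = 6; σ²_Stage build = ((15−1)/6)² = 5.444
te_Marketing push = (4 + 4·6 + 8)/6 = 36/6 = 6; σ²_Marketing push = ((8−4)/6)² = 0.444
te_Ticketing = (4 + 4·5 + 12)/6 = 36/6 = 6; σ²_Ticketing = ((12−4)/6)² = 1.778
te_Staff briefing = (9 + 4·12 + 21)/6 = 78/6 = 13; σ²_Staff briefing = ((21−9)/6)² = 4.000
te_Rehearsal = (10 + 4·13 + 22)/6 = 84/6 = 14; σ²_Rehearsal = ((22−10)/6)² = 4.000
te_Signage = (3 + 4·6 + 9)/6 = 36/6 = 6; σ²_Signage = ((9−3)/6)² = 1.000
te_Security plan = (8 + 4·10 + 24)/6 = 72/6 = 12; σ²_Security plan = ((24−8)/6)² = 7.111

Forward pass:
ES_Stage build = 0; EF_Stage build = 6
ES_Marketing push = 0; EF_Marketing push = 6
ES_Ticketing = 0; EF_Ticketing = 6
ES_Staff briefing = 0; EF_Staff briefing = 13
ES_Rehearsal = max(EF_Stage build=6, EF_Staff briefing=13) = 13; EF_Rehearsal = 13+14 = 27
ES_Signage = 6; EF_Signage = 6+6 = 12
ES_Security plan = max(EF_Marketing push=6, EF_Ticketing=6, EF_Rehearsal=27, EF_Signage=12) = 27; EF_Security plan = 27+12 = 39
Expected project duration μ = 39 hours. Critical path: Staff briefing → Rehearsal → Security plan.

Variances on critical path: σ²_Staff briefing=4.000, σ²_Rehearsal=4.000, σ²_Security plan=7.111.
Largest is σ²_Security plan = 7.111.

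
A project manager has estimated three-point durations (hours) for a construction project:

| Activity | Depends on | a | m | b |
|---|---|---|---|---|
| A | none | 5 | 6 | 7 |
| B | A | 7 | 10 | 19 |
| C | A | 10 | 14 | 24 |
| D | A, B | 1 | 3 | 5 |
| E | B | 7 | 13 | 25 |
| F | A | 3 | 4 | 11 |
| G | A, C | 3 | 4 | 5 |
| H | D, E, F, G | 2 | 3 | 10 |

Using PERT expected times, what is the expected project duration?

35 hours

te_A = (5 + 4·6 + 7)/6 = 36/6 = 6
te_B = (7 + 4·10 + 19)/6 = 66/6 = 11
te_C = (10 + 4·14 + 24)/6 = 90/6 = 15
te_D = (1 + 4·3 + 5)/6 = 18/6 = 3
te_E = (7 + 4·13 + 25)/6 = 84/6 = 14
te_F = (3 + 4·4 + 11)/6 = 30/6 = 5
te_G = (3 + 4·4 + 5)/6 = 24/6 = 4
te_H = (2 + 4·3 + 10)/6 = 24/6 = 4

Forward pass:
ES_A = 0; EF_A = 6
ES_B = 6; EF_B = 6+11 = 17
ES_C = 6; EF_C = 6+15 = 21
ES_D = max(EF_A=6, EF_B=17) = 17; EF_D = 17+3 = 20
ES_E = 17; EF_E = 17+14 = 31
ES_F = 6; EF_F = 6+5 = 11
ES_G = max(EF_A=6, EF_C=21) = 21; EF_G = 21+4 = 25
ES_H = max(EF_D=20, EF_E=31, EF_F=11, EF_G=25) = 31; EF_H = 31+4 = 35
Expected project duration μ = 35 hours. Critical path: A → B → E → H.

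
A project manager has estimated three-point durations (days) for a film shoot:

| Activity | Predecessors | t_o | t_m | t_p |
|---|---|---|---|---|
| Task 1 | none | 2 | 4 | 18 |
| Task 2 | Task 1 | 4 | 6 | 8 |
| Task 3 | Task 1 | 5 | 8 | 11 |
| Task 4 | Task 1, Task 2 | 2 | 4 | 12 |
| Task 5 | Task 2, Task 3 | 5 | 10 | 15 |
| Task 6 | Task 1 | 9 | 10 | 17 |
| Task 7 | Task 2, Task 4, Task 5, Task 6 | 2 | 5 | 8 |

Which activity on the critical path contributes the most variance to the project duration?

te_Task 1 = (2 + 4·4 + 18)/6 = 36/6 = 6; σ²_Task 1 = ((18−2)/6)² = 7.111
te_Task 2 = (4 + 4·6 + 8)/6 = 36/6 = 6; σ²_Task 2 = ((8−4)/6)² = 0.444
te_Task 3 = (5 + 4·8 + 11)/6 = 48/6 = 8; σ²_Task 3 = ((11−5)/6)² = 1.000
te_Task 4 = (2 + 4·4 + 12)/6 = 30/6 = 5; σ²_Task 4 = ((12−2)/6)² = 2.778
te_Task 5 = (5 + 4·10 + 15)/6 = 60/6 = 10; σ²_Task 5 = ((15−5)/6)² = 2.778
te_Task 6 = (9 + 4·10 + 17)/6 = 66/6 = 11; σ²_Task 6 = ((17−9)/6)² = 1.778
te_Task 7 = (2 + 4·5 + 8)/6 = 30/6 = 5; σ²_Task 7 = ((8−2)/6)² = 1.000

Forward pass:
ES_Task 1 = 0; EF_Task 1 = 6
ES_Task 2 = 6; EF_Task 2 = 6+6 = 12
ES_Task 3 = 6; EF_Task 3 = 6+8 = 14
ES_Task 4 = max(EF_Task 1=6, EF_Task 2=12) = 12; EF_Task 4 = 12+5 = 17
ES_Task 5 = max(EF_Task 2=12, EF_Task 3=14) = 14; EF_Task 5 = 14+10 = 24
ES_Task 6 = 6; EF_Task 6 = 6+11 = 17
ES_Task 7 = max(EF_Task 2=12, EF_Task 4=17, EF_Task 5=24, EF_Task 6=17) = 24; EF_Task 7 = 24+5 = 29
Expected project duration μ = 29 days. Critical path: Task 1 → Task 3 → Task 5 → Task 7.

Variances on critical path: σ²_Task 1=7.111, σ²_Task 3=1.000, σ²_Task 5=2.778, σ²_Task 7=1.000.
Largest is σ²_Task 1 = 7.111.

Task 1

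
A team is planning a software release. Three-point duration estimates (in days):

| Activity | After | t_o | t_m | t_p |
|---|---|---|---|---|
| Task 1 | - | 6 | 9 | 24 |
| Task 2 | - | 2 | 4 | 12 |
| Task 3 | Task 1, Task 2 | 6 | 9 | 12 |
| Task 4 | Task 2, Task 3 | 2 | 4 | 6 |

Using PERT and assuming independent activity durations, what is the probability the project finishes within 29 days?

0.939

te_Task 1 = (6 + 4·9 + 24)/6 = 66/6 = 11; σ²_Task 1 = ((24−6)/6)² = 9.000
te_Task 2 = (2 + 4·4 + 12)/6 = 30/6 = 5; σ²_Task 2 = ((12−2)/6)² = 2.778
te_Task 3 = (6 + 4·9 + 12)/6 = 54/6 = 9; σ²_Task 3 = ((12−6)/6)² = 1.000
te_Task 4 = (2 + 4·4 + 6)/6 = 24/6 = 4; σ²_Task 4 = ((6−2)/6)² = 0.444

Forward pass:
ES_Task 1 = 0; EF_Task 1 = 11
ES_Task 2 = 0; EF_Task 2 = 5
ES_Task 3 = max(EF_Task 1=11, EF_Task 2=5) = 11; EF_Task 3 = 11+9 = 20
ES_Task 4 = max(EF_Task 2=5, EF_Task 3=20) = 20; EF_Task 4 = 20+4 = 24
Expected project duration μ = 24 days. Critical path: Task 1 → Task 3 → Task 4.

Variance along critical path = 9.000 + 1.000 + 0.444 = 10.444; σ = √10.444 = 3.232 days.
Z = (29 − 24) / 3.232 = 1.547
P(T ≤ 29) = Φ(1.547) ≈ 0.939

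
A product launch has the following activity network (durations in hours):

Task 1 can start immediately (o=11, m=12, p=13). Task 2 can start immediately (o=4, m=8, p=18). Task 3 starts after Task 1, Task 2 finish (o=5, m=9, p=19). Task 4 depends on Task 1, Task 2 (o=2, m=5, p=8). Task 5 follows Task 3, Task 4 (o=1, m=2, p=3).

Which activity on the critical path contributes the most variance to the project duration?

te_Task 1 = (11 + 4·12 + 13)/6 = 72/6 = 12; σ²_Task 1 = ((13−11)/6)² = 0.111
te_Task 2 = (4 + 4·8 + 18)/6 = 54/6 = 9; σ²_Task 2 = ((18−4)/6)² = 5.444
te_Task 3 = (5 + 4·9 + 19)/6 = 60/6 = 10; σ²_Task 3 = ((19−5)/6)² = 5.444
te_Task 4 = (2 + 4·5 + 8)/6 = 30/6 = 5; σ²_Task 4 = ((8−2)/6)² = 1.000
te_Task 5 = (1 + 4·2 + 3)/6 = 12/6 = 2; σ²_Task 5 = ((3−1)/6)² = 0.111

Forward pass:
ES_Task 1 = 0; EF_Task 1 = 12
ES_Task 2 = 0; EF_Task 2 = 9
ES_Task 3 = max(EF_Task 1=12, EF_Task 2=9) = 12; EF_Task 3 = 12+10 = 22
ES_Task 4 = max(EF_Task 1=12, EF_Task 2=9) = 12; EF_Task 4 = 12+5 = 17
ES_Task 5 = max(EF_Task 3=22, EF_Task 4=17) = 22; EF_Task 5 = 22+2 = 24
Expected project duration μ = 24 hours. Critical path: Task 1 → Task 3 → Task 5.

Variances on critical path: σ²_Task 1=0.111, σ²_Task 3=5.444, σ²_Task 5=0.111.
Largest is σ²_Task 3 = 5.444.

Task 3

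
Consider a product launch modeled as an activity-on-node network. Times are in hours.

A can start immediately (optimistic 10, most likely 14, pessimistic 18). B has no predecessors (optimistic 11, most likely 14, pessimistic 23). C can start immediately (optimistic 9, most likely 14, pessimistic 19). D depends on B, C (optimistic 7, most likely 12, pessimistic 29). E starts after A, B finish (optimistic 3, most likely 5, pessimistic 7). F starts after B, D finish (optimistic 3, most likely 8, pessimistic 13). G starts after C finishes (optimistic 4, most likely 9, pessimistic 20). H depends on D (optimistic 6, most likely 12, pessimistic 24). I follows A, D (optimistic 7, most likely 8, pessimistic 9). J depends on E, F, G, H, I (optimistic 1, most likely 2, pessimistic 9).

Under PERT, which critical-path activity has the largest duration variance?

D

te_A = (10 + 4·14 + 18)/6 = 84/6 = 14; σ²_A = ((18−10)/6)² = 1.778
te_B = (11 + 4·14 + 23)/6 = 90/6 = 15; σ²_B = ((23−11)/6)² = 4.000
te_C = (9 + 4·14 + 19)/6 = 84/6 = 14; σ²_C = ((19−9)/6)² = 2.778
te_D = (7 + 4·12 + 29)/6 = 84/6 = 14; σ²_D = ((29−7)/6)² = 13.444
te_E = (3 + 4·5 + 7)/6 = 30/6 = 5; σ²_E = ((7−3)/6)² = 0.444
te_F = (3 + 4·8 + 13)/6 = 48/6 = 8; σ²_F = ((13−3)/6)² = 2.778
te_G = (4 + 4·9 + 20)/6 = 60/6 = 10; σ²_G = ((20−4)/6)² = 7.111
te_H = (6 + 4·12 + 24)/6 = 78/6 = 13; σ²_H = ((24−6)/6)² = 9.000
te_I = (7 + 4·8 + 9)/6 = 48/6 = 8; σ²_I = ((9−7)/6)² = 0.111
te_J = (1 + 4·2 + 9)/6 = 18/6 = 3; σ²_J = ((9−1)/6)² = 1.778

Forward pass:
ES_A = 0; EF_A = 14
ES_B = 0; EF_B = 15
ES_C = 0; EF_C = 14
ES_D = max(EF_B=15, EF_C=14) = 15; EF_D = 15+14 = 29
ES_E = max(EF_A=14, EF_B=15) = 15; EF_E = 15+5 = 20
ES_F = max(EF_B=15, EF_D=29) = 29; EF_F = 29+8 = 37
ES_G = 14; EF_G = 14+10 = 24
ES_H = 29; EF_H = 29+13 = 42
ES_I = max(EF_A=14, EF_D=29) = 29; EF_I = 29+8 = 37
ES_J = max(EF_E=20, EF_F=37, EF_G=24, EF_H=42, EF_I=37) = 42; EF_J = 42+3 = 45
Expected project duration μ = 45 hours. Critical path: B → D → H → J.

Variances on critical path: σ²_B=4.000, σ²_D=13.444, σ²_H=9.000, σ²_J=1.778.
Largest is σ²_D = 13.444.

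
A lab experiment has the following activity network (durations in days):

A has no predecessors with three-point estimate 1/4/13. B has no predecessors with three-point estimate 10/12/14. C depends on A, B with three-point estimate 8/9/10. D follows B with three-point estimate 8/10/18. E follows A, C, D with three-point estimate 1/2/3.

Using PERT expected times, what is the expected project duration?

25 days

te_A = (1 + 4·4 + 13)/6 = 30/6 = 5
te_B = (10 + 4·12 + 14)/6 = 72/6 = 12
te_C = (8 + 4·9 + 10)/6 = 54/6 = 9
te_D = (8 + 4·10 + 18)/6 = 66/6 = 11
te_E = (1 + 4·2 + 3)/6 = 12/6 = 2

Forward pass:
ES_A = 0; EF_A = 5
ES_B = 0; EF_B = 12
ES_C = max(EF_A=5, EF_B=12) = 12; EF_C = 12+9 = 21
ES_D = 12; EF_D = 12+11 = 23
ES_E = max(EF_A=5, EF_C=21, EF_D=23) = 23; EF_E = 23+2 = 25
Expected project duration μ = 25 days. Critical path: B → D → E.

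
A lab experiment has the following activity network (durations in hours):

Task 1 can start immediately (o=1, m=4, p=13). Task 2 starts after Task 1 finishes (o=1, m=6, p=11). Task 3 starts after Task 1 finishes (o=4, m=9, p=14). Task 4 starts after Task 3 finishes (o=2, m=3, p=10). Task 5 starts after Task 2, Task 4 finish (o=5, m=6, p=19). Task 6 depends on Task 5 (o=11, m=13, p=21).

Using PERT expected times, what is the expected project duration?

te_Task 1 = (1 + 4·4 + 13)/6 = 30/6 = 5
te_Task 2 = (1 + 4·6 + 11)/6 = 36/6 = 6
te_Task 3 = (4 + 4·9 + 14)/6 = 54/6 = 9
te_Task 4 = (2 + 4·3 + 10)/6 = 24/6 = 4
te_Task 5 = (5 + 4·6 + 19)/6 = 48/6 = 8
te_Task 6 = (11 + 4·13 + 21)/6 = 84/6 = 14

Forward pass:
ES_Task 1 = 0; EF_Task 1 = 5
ES_Task 2 = 5; EF_Task 2 = 5+6 = 11
ES_Task 3 = 5; EF_Task 3 = 5+9 = 14
ES_Task 4 = 14; EF_Task 4 = 14+4 = 18
ES_Task 5 = max(EF_Task 2=11, EF_Task 4=18) = 18; EF_Task 5 = 18+8 = 26
ES_Task 6 = 26; EF_Task 6 = 26+14 = 40
Expected project duration μ = 40 hours. Critical path: Task 1 → Task 3 → Task 4 → Task 5 → Task 6.

40 hours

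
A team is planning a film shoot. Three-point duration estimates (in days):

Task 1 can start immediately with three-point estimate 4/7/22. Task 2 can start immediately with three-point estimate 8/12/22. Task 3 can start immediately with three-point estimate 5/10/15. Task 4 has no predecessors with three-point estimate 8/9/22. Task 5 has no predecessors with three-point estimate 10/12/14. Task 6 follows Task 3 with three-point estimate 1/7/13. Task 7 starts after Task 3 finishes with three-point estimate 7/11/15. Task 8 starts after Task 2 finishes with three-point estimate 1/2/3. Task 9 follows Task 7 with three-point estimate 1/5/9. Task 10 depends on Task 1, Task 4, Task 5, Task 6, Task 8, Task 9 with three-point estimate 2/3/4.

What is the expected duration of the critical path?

te_Task 1 = (4 + 4·7 + 22)/6 = 54/6 = 9
te_Task 2 = (8 + 4·12 + 22)/6 = 78/6 = 13
te_Task 3 = (5 + 4·10 + 15)/6 = 60/6 = 10
te_Task 4 = (8 + 4·9 + 22)/6 = 66/6 = 11
te_Task 5 = (10 + 4·12 + 14)/6 = 72/6 = 12
te_Task 6 = (1 + 4·7 + 13)/6 = 42/6 = 7
te_Task 7 = (7 + 4·11 + 15)/6 = 66/6 = 11
te_Task 8 = (1 + 4·2 + 3)/6 = 12/6 = 2
te_Task 9 = (1 + 4·5 + 9)/6 = 30/6 = 5
te_Task 10 = (2 + 4·3 + 4)/6 = 18/6 = 3

Forward pass:
ES_Task 1 = 0; EF_Task 1 = 9
ES_Task 2 = 0; EF_Task 2 = 13
ES_Task 3 = 0; EF_Task 3 = 10
ES_Task 4 = 0; EF_Task 4 = 11
ES_Task 5 = 0; EF_Task 5 = 12
ES_Task 6 = 10; EF_Task 6 = 10+7 = 17
ES_Task 7 = 10; EF_Task 7 = 10+11 = 21
ES_Task 8 = 13; EF_Task 8 = 13+2 = 15
ES_Task 9 = 21; EF_Task 9 = 21+5 = 26
ES_Task 10 = max(EF_Task 1=9, EF_Task 4=11, EF_Task 5=12, EF_Task 6=17, EF_Task 8=15, EF_Task 9=26) = 26; EF_Task 10 = 26+3 = 29
Expected project duration μ = 29 days. Critical path: Task 3 → Task 7 → Task 9 → Task 10.

29 days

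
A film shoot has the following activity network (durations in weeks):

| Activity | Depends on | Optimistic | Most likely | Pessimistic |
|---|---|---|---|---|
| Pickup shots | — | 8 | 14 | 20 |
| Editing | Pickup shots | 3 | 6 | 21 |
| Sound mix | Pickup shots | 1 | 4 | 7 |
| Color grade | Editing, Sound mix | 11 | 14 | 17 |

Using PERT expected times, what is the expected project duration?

te_Pickup shots = (8 + 4·14 + 20)/6 = 84/6 = 14
te_Editing = (3 + 4·6 + 21)/6 = 48/6 = 8
te_Sound mix = (1 + 4·4 + 7)/6 = 24/6 = 4
te_Color grade = (11 + 4·14 + 17)/6 = 84/6 = 14

Forward pass:
ES_Pickup shots = 0; EF_Pickup shots = 14
ES_Editing = 14; EF_Editing = 14+8 = 22
ES_Sound mix = 14; EF_Sound mix = 14+4 = 18
ES_Color grade = max(EF_Editing=22, EF_Sound mix=18) = 22; EF_Color grade = 22+14 = 36
Expected project duration μ = 36 weeks. Critical path: Pickup shots → Editing → Color grade.

36 weeks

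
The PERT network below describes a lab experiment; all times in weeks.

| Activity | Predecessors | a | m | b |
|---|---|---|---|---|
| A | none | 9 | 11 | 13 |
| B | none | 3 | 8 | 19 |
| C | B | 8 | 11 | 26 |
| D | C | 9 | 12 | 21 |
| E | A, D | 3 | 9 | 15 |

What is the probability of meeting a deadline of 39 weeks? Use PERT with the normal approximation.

te_A = (9 + 4·11 + 13)/6 = 66/6 = 11; σ²_A = ((13−9)/6)² = 0.444
te_B = (3 + 4·8 + 19)/6 = 54/6 = 9; σ²_B = ((19−3)/6)² = 7.111
te_C = (8 + 4·11 + 26)/6 = 78/6 = 13; σ²_C = ((26−8)/6)² = 9.000
te_D = (9 + 4·12 + 21)/6 = 78/6 = 13; σ²_D = ((21−9)/6)² = 4.000
te_E = (3 + 4·9 + 15)/6 = 54/6 = 9; σ²_E = ((15−3)/6)² = 4.000

Forward pass:
ES_A = 0; EF_A = 11
ES_B = 0; EF_B = 9
ES_C = 9; EF_C = 9+13 = 22
ES_D = 22; EF_D = 22+13 = 35
ES_E = max(EF_A=11, EF_D=35) = 35; EF_E = 35+9 = 44
Expected project duration μ = 44 weeks. Critical path: B → C → D → E.

Variance along critical path = 7.111 + 9.000 + 4.000 + 4.000 = 24.111; σ = √24.111 = 4.910 weeks.
Z = (39 − 44) / 4.910 = -1.018
P(T ≤ 39) = Φ(-1.018) ≈ 0.154

0.154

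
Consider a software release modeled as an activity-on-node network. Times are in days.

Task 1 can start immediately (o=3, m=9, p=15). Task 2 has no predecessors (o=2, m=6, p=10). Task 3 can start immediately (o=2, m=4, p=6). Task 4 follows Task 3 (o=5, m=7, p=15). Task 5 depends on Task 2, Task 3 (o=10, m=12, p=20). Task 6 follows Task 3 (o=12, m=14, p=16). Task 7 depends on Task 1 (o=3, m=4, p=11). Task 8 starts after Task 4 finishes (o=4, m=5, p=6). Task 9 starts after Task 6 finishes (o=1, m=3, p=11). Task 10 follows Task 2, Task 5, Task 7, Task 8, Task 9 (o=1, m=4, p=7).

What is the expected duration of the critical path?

te_Task 1 = (3 + 4·9 + 15)/6 = 54/6 = 9
te_Task 2 = (2 + 4·6 + 10)/6 = 36/6 = 6
te_Task 3 = (2 + 4·4 + 6)/6 = 24/6 = 4
te_Task 4 = (5 + 4·7 + 15)/6 = 48/6 = 8
te_Task 5 = (10 + 4·12 + 20)/6 = 78/6 = 13
te_Task 6 = (12 + 4·14 + 16)/6 = 84/6 = 14
te_Task 7 = (3 + 4·4 + 11)/6 = 30/6 = 5
te_Task 8 = (4 + 4·5 + 6)/6 = 30/6 = 5
te_Task 9 = (1 + 4·3 + 11)/6 = 24/6 = 4
te_Task 10 = (1 + 4·4 + 7)/6 = 24/6 = 4

Forward pass:
ES_Task 1 = 0; EF_Task 1 = 9
ES_Task 2 = 0; EF_Task 2 = 6
ES_Task 3 = 0; EF_Task 3 = 4
ES_Task 4 = 4; EF_Task 4 = 4+8 = 12
ES_Task 5 = max(EF_Task 2=6, EF_Task 3=4) = 6; EF_Task 5 = 6+13 = 19
ES_Task 6 = 4; EF_Task 6 = 4+14 = 18
ES_Task 7 = 9; EF_Task 7 = 9+5 = 14
ES_Task 8 = 12; EF_Task 8 = 12+5 = 17
ES_Task 9 = 18; EF_Task 9 = 18+4 = 22
ES_Task 10 = max(EF_Task 2=6, EF_Task 5=19, EF_Task 7=14, EF_Task 8=17, EF_Task 9=22) = 22; EF_Task 10 = 22+4 = 26
Expected project duration μ = 26 days. Critical path: Task 3 → Task 6 → Task 9 → Task 10.

26 days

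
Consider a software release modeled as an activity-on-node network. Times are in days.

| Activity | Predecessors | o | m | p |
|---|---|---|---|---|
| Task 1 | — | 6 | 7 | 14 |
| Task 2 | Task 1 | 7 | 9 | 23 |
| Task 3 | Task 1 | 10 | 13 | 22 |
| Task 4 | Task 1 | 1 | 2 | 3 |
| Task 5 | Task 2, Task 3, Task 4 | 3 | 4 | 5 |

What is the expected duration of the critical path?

te_Task 1 = (6 + 4·7 + 14)/6 = 48/6 = 8
te_Task 2 = (7 + 4·9 + 23)/6 = 66/6 = 11
te_Task 3 = (10 + 4·13 + 22)/6 = 84/6 = 14
te_Task 4 = (1 + 4·2 + 3)/6 = 12/6 = 2
te_Task 5 = (3 + 4·4 + 5)/6 = 24/6 = 4

Forward pass:
ES_Task 1 = 0; EF_Task 1 = 8
ES_Task 2 = 8; EF_Task 2 = 8+11 = 19
ES_Task 3 = 8; EF_Task 3 = 8+14 = 22
ES_Task 4 = 8; EF_Task 4 = 8+2 = 10
ES_Task 5 = max(EF_Task 2=19, EF_Task 3=22, EF_Task 4=10) = 22; EF_Task 5 = 22+4 = 26
Expected project duration μ = 26 days. Critical path: Task 1 → Task 3 → Task 5.

26 days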